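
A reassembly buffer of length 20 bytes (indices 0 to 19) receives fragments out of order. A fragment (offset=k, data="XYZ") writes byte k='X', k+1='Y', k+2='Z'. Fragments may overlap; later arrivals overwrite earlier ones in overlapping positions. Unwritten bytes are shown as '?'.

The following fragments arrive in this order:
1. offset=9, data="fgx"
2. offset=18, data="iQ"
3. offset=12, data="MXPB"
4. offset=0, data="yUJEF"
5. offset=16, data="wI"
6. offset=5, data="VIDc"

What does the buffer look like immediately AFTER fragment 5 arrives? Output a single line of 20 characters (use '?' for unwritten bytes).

Answer: yUJEF????fgxMXPBwIiQ

Derivation:
Fragment 1: offset=9 data="fgx" -> buffer=?????????fgx????????
Fragment 2: offset=18 data="iQ" -> buffer=?????????fgx??????iQ
Fragment 3: offset=12 data="MXPB" -> buffer=?????????fgxMXPB??iQ
Fragment 4: offset=0 data="yUJEF" -> buffer=yUJEF????fgxMXPB??iQ
Fragment 5: offset=16 data="wI" -> buffer=yUJEF????fgxMXPBwIiQ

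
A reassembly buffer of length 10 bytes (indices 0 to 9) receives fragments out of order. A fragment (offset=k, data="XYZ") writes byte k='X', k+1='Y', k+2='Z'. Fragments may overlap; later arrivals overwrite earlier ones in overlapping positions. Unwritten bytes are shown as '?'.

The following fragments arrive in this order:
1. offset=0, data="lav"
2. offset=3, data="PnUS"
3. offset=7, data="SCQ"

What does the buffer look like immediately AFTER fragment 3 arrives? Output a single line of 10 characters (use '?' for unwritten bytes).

Answer: lavPnUSSCQ

Derivation:
Fragment 1: offset=0 data="lav" -> buffer=lav???????
Fragment 2: offset=3 data="PnUS" -> buffer=lavPnUS???
Fragment 3: offset=7 data="SCQ" -> buffer=lavPnUSSCQ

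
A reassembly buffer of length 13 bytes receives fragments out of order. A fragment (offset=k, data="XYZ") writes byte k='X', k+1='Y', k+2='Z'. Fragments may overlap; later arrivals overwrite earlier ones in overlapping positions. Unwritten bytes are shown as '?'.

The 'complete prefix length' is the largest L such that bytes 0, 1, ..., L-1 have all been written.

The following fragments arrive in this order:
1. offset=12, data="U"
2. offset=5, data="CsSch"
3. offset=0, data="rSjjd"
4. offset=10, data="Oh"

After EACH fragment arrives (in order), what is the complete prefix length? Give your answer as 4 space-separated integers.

Answer: 0 0 10 13

Derivation:
Fragment 1: offset=12 data="U" -> buffer=????????????U -> prefix_len=0
Fragment 2: offset=5 data="CsSch" -> buffer=?????CsSch??U -> prefix_len=0
Fragment 3: offset=0 data="rSjjd" -> buffer=rSjjdCsSch??U -> prefix_len=10
Fragment 4: offset=10 data="Oh" -> buffer=rSjjdCsSchOhU -> prefix_len=13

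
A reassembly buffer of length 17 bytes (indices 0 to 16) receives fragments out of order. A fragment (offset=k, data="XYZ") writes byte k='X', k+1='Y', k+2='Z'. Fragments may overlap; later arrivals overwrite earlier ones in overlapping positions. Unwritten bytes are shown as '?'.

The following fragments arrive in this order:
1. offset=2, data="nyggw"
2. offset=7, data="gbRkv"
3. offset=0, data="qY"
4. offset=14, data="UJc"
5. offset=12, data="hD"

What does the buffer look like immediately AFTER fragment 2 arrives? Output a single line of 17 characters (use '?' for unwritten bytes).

Fragment 1: offset=2 data="nyggw" -> buffer=??nyggw??????????
Fragment 2: offset=7 data="gbRkv" -> buffer=??nyggwgbRkv?????

Answer: ??nyggwgbRkv?????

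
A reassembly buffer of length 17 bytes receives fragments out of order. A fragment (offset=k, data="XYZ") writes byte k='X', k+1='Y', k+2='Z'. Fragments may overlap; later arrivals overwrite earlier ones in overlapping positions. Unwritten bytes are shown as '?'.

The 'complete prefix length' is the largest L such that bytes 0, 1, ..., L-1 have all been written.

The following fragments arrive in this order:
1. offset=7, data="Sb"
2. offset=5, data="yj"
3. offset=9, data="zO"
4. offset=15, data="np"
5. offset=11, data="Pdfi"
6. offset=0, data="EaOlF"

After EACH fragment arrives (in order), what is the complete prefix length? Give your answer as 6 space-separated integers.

Answer: 0 0 0 0 0 17

Derivation:
Fragment 1: offset=7 data="Sb" -> buffer=???????Sb???????? -> prefix_len=0
Fragment 2: offset=5 data="yj" -> buffer=?????yjSb???????? -> prefix_len=0
Fragment 3: offset=9 data="zO" -> buffer=?????yjSbzO?????? -> prefix_len=0
Fragment 4: offset=15 data="np" -> buffer=?????yjSbzO????np -> prefix_len=0
Fragment 5: offset=11 data="Pdfi" -> buffer=?????yjSbzOPdfinp -> prefix_len=0
Fragment 6: offset=0 data="EaOlF" -> buffer=EaOlFyjSbzOPdfinp -> prefix_len=17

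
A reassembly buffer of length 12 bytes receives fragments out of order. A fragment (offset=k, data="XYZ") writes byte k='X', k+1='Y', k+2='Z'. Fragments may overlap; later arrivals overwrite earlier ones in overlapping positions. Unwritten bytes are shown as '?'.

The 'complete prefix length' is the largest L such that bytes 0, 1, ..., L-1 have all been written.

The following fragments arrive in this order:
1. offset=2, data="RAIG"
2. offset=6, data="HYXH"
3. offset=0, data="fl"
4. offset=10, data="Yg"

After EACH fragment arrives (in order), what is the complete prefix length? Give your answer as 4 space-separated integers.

Fragment 1: offset=2 data="RAIG" -> buffer=??RAIG?????? -> prefix_len=0
Fragment 2: offset=6 data="HYXH" -> buffer=??RAIGHYXH?? -> prefix_len=0
Fragment 3: offset=0 data="fl" -> buffer=flRAIGHYXH?? -> prefix_len=10
Fragment 4: offset=10 data="Yg" -> buffer=flRAIGHYXHYg -> prefix_len=12

Answer: 0 0 10 12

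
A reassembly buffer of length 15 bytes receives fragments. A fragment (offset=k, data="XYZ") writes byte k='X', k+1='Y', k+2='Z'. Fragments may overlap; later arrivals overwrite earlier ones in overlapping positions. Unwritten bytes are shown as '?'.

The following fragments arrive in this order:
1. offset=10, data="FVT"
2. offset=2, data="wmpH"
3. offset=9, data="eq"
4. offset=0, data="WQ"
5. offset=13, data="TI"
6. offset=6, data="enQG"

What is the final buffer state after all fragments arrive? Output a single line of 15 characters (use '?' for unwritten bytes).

Fragment 1: offset=10 data="FVT" -> buffer=??????????FVT??
Fragment 2: offset=2 data="wmpH" -> buffer=??wmpH????FVT??
Fragment 3: offset=9 data="eq" -> buffer=??wmpH???eqVT??
Fragment 4: offset=0 data="WQ" -> buffer=WQwmpH???eqVT??
Fragment 5: offset=13 data="TI" -> buffer=WQwmpH???eqVTTI
Fragment 6: offset=6 data="enQG" -> buffer=WQwmpHenQGqVTTI

Answer: WQwmpHenQGqVTTI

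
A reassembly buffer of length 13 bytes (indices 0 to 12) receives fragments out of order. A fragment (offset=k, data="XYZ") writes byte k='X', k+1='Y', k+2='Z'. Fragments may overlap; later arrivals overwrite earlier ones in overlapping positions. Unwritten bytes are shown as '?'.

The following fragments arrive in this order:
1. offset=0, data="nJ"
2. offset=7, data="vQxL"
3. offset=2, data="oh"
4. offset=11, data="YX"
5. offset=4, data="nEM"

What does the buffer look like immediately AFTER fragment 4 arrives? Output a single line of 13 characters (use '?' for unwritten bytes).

Fragment 1: offset=0 data="nJ" -> buffer=nJ???????????
Fragment 2: offset=7 data="vQxL" -> buffer=nJ?????vQxL??
Fragment 3: offset=2 data="oh" -> buffer=nJoh???vQxL??
Fragment 4: offset=11 data="YX" -> buffer=nJoh???vQxLYX

Answer: nJoh???vQxLYX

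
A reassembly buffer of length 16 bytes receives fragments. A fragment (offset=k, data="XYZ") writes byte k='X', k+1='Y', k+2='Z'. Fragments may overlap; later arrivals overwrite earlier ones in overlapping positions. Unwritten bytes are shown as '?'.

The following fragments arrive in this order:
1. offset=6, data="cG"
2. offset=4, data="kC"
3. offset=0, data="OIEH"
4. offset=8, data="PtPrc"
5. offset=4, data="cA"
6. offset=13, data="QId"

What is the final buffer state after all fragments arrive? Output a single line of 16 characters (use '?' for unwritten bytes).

Answer: OIEHcAcGPtPrcQId

Derivation:
Fragment 1: offset=6 data="cG" -> buffer=??????cG????????
Fragment 2: offset=4 data="kC" -> buffer=????kCcG????????
Fragment 3: offset=0 data="OIEH" -> buffer=OIEHkCcG????????
Fragment 4: offset=8 data="PtPrc" -> buffer=OIEHkCcGPtPrc???
Fragment 5: offset=4 data="cA" -> buffer=OIEHcAcGPtPrc???
Fragment 6: offset=13 data="QId" -> buffer=OIEHcAcGPtPrcQId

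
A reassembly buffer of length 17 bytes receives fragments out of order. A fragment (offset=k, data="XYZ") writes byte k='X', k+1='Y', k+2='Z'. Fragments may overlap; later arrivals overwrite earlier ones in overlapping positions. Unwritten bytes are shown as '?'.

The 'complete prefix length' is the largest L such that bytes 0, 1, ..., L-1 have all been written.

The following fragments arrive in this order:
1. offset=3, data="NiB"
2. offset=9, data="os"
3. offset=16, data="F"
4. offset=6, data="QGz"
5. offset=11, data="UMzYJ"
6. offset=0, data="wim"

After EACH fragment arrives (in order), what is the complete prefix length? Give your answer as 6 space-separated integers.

Answer: 0 0 0 0 0 17

Derivation:
Fragment 1: offset=3 data="NiB" -> buffer=???NiB??????????? -> prefix_len=0
Fragment 2: offset=9 data="os" -> buffer=???NiB???os?????? -> prefix_len=0
Fragment 3: offset=16 data="F" -> buffer=???NiB???os?????F -> prefix_len=0
Fragment 4: offset=6 data="QGz" -> buffer=???NiBQGzos?????F -> prefix_len=0
Fragment 5: offset=11 data="UMzYJ" -> buffer=???NiBQGzosUMzYJF -> prefix_len=0
Fragment 6: offset=0 data="wim" -> buffer=wimNiBQGzosUMzYJF -> prefix_len=17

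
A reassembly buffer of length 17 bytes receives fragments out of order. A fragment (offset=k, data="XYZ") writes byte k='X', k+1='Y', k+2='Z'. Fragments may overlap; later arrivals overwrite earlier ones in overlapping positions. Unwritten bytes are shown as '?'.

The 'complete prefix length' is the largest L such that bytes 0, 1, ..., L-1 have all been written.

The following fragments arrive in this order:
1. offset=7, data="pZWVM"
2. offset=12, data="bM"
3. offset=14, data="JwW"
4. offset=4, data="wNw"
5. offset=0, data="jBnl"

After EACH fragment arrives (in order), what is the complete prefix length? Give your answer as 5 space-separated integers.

Answer: 0 0 0 0 17

Derivation:
Fragment 1: offset=7 data="pZWVM" -> buffer=???????pZWVM????? -> prefix_len=0
Fragment 2: offset=12 data="bM" -> buffer=???????pZWVMbM??? -> prefix_len=0
Fragment 3: offset=14 data="JwW" -> buffer=???????pZWVMbMJwW -> prefix_len=0
Fragment 4: offset=4 data="wNw" -> buffer=????wNwpZWVMbMJwW -> prefix_len=0
Fragment 5: offset=0 data="jBnl" -> buffer=jBnlwNwpZWVMbMJwW -> prefix_len=17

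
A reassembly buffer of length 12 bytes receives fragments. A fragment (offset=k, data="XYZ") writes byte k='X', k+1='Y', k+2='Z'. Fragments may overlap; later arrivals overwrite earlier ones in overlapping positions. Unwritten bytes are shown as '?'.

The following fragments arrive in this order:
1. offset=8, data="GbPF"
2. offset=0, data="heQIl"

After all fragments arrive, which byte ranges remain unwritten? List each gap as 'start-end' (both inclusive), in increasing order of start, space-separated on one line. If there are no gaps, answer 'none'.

Fragment 1: offset=8 len=4
Fragment 2: offset=0 len=5
Gaps: 5-7

Answer: 5-7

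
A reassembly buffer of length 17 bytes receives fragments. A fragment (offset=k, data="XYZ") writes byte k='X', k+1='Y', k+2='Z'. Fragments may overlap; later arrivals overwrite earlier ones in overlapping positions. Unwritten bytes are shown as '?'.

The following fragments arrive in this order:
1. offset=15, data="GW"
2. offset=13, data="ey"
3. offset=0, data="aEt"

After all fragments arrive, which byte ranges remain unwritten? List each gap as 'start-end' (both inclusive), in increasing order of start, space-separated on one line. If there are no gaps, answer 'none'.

Answer: 3-12

Derivation:
Fragment 1: offset=15 len=2
Fragment 2: offset=13 len=2
Fragment 3: offset=0 len=3
Gaps: 3-12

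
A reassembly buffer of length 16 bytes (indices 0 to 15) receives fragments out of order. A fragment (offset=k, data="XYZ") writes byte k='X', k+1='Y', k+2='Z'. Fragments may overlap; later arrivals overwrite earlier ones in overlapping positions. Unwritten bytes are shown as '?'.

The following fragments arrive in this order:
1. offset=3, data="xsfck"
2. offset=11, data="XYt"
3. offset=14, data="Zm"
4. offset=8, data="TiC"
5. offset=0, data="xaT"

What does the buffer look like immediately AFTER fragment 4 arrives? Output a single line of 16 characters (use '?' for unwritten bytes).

Fragment 1: offset=3 data="xsfck" -> buffer=???xsfck????????
Fragment 2: offset=11 data="XYt" -> buffer=???xsfck???XYt??
Fragment 3: offset=14 data="Zm" -> buffer=???xsfck???XYtZm
Fragment 4: offset=8 data="TiC" -> buffer=???xsfckTiCXYtZm

Answer: ???xsfckTiCXYtZm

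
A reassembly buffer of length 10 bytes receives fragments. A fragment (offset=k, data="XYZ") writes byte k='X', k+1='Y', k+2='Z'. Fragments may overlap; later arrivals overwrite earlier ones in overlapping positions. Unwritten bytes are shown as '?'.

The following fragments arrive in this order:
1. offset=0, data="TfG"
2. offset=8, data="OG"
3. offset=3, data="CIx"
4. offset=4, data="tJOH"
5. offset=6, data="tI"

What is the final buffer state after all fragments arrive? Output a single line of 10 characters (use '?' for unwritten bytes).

Answer: TfGCtJtIOG

Derivation:
Fragment 1: offset=0 data="TfG" -> buffer=TfG???????
Fragment 2: offset=8 data="OG" -> buffer=TfG?????OG
Fragment 3: offset=3 data="CIx" -> buffer=TfGCIx??OG
Fragment 4: offset=4 data="tJOH" -> buffer=TfGCtJOHOG
Fragment 5: offset=6 data="tI" -> buffer=TfGCtJtIOG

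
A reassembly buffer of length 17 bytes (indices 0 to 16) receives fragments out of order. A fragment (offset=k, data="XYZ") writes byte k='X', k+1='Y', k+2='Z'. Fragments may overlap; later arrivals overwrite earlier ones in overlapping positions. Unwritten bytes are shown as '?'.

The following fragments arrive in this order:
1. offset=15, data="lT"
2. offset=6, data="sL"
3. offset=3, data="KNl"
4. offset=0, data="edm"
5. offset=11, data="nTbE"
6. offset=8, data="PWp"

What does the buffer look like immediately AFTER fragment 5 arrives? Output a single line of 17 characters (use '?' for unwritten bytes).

Answer: edmKNlsL???nTbElT

Derivation:
Fragment 1: offset=15 data="lT" -> buffer=???????????????lT
Fragment 2: offset=6 data="sL" -> buffer=??????sL???????lT
Fragment 3: offset=3 data="KNl" -> buffer=???KNlsL???????lT
Fragment 4: offset=0 data="edm" -> buffer=edmKNlsL???????lT
Fragment 5: offset=11 data="nTbE" -> buffer=edmKNlsL???nTbElT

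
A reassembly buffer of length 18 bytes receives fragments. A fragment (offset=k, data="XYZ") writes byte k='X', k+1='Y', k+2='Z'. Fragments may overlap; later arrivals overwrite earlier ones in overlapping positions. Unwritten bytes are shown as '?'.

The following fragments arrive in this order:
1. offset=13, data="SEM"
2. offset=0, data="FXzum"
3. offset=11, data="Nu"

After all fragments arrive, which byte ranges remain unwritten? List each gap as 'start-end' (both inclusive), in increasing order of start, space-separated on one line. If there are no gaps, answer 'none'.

Fragment 1: offset=13 len=3
Fragment 2: offset=0 len=5
Fragment 3: offset=11 len=2
Gaps: 5-10 16-17

Answer: 5-10 16-17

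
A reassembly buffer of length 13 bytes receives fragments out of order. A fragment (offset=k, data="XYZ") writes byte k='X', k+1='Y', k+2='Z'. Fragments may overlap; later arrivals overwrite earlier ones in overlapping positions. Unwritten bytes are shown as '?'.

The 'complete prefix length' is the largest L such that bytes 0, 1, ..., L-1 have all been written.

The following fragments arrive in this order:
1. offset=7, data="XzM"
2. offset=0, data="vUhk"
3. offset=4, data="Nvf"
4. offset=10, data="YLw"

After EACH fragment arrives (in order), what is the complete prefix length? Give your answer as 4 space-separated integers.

Answer: 0 4 10 13

Derivation:
Fragment 1: offset=7 data="XzM" -> buffer=???????XzM??? -> prefix_len=0
Fragment 2: offset=0 data="vUhk" -> buffer=vUhk???XzM??? -> prefix_len=4
Fragment 3: offset=4 data="Nvf" -> buffer=vUhkNvfXzM??? -> prefix_len=10
Fragment 4: offset=10 data="YLw" -> buffer=vUhkNvfXzMYLw -> prefix_len=13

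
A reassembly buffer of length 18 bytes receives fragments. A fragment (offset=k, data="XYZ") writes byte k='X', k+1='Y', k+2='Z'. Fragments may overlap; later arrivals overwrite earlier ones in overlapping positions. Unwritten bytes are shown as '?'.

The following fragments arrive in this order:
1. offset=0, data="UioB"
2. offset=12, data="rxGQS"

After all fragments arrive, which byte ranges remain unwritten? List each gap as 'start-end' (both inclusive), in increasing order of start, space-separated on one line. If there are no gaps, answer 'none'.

Fragment 1: offset=0 len=4
Fragment 2: offset=12 len=5
Gaps: 4-11 17-17

Answer: 4-11 17-17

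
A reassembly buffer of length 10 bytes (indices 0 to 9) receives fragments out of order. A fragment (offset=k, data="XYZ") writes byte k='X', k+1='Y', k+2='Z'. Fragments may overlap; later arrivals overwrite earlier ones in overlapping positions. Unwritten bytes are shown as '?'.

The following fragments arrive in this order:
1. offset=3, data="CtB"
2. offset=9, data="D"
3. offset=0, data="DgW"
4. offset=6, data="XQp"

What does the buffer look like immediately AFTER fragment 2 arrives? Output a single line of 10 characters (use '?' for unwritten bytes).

Answer: ???CtB???D

Derivation:
Fragment 1: offset=3 data="CtB" -> buffer=???CtB????
Fragment 2: offset=9 data="D" -> buffer=???CtB???D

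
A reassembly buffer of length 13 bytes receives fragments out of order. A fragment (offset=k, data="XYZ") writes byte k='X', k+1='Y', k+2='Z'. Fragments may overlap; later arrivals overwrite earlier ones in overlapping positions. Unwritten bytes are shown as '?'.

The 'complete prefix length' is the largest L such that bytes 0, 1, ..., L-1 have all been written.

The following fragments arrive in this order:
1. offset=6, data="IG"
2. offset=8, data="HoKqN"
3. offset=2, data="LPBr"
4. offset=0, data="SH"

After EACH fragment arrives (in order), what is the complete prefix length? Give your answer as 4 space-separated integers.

Answer: 0 0 0 13

Derivation:
Fragment 1: offset=6 data="IG" -> buffer=??????IG????? -> prefix_len=0
Fragment 2: offset=8 data="HoKqN" -> buffer=??????IGHoKqN -> prefix_len=0
Fragment 3: offset=2 data="LPBr" -> buffer=??LPBrIGHoKqN -> prefix_len=0
Fragment 4: offset=0 data="SH" -> buffer=SHLPBrIGHoKqN -> prefix_len=13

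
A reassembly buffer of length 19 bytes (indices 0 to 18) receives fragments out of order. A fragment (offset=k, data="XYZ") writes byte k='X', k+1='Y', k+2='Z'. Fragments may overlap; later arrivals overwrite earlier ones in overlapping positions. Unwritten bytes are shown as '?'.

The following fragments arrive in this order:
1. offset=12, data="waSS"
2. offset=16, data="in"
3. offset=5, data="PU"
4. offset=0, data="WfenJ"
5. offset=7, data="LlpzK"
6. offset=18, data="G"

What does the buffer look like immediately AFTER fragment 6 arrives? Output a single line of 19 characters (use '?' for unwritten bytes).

Answer: WfenJPULlpzKwaSSinG

Derivation:
Fragment 1: offset=12 data="waSS" -> buffer=????????????waSS???
Fragment 2: offset=16 data="in" -> buffer=????????????waSSin?
Fragment 3: offset=5 data="PU" -> buffer=?????PU?????waSSin?
Fragment 4: offset=0 data="WfenJ" -> buffer=WfenJPU?????waSSin?
Fragment 5: offset=7 data="LlpzK" -> buffer=WfenJPULlpzKwaSSin?
Fragment 6: offset=18 data="G" -> buffer=WfenJPULlpzKwaSSinG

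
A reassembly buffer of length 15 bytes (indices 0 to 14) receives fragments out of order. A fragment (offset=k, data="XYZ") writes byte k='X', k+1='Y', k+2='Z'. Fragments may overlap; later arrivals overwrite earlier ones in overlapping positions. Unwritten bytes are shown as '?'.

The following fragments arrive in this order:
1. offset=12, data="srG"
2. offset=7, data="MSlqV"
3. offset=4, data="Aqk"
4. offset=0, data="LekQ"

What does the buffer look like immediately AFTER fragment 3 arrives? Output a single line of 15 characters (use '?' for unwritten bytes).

Fragment 1: offset=12 data="srG" -> buffer=????????????srG
Fragment 2: offset=7 data="MSlqV" -> buffer=???????MSlqVsrG
Fragment 3: offset=4 data="Aqk" -> buffer=????AqkMSlqVsrG

Answer: ????AqkMSlqVsrG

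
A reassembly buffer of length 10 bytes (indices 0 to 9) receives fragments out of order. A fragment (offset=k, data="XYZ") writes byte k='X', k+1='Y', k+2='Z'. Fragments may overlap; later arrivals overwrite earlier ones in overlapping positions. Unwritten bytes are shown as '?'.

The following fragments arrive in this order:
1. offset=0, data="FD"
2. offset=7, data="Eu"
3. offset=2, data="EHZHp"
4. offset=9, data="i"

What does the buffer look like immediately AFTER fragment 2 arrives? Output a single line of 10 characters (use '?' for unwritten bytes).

Answer: FD?????Eu?

Derivation:
Fragment 1: offset=0 data="FD" -> buffer=FD????????
Fragment 2: offset=7 data="Eu" -> buffer=FD?????Eu?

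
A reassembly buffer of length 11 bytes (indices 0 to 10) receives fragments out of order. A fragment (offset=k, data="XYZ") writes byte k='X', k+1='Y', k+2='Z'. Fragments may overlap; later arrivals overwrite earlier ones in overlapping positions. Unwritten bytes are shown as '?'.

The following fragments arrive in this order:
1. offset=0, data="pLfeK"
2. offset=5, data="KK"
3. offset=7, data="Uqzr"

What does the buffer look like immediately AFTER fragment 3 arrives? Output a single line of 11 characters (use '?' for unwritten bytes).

Fragment 1: offset=0 data="pLfeK" -> buffer=pLfeK??????
Fragment 2: offset=5 data="KK" -> buffer=pLfeKKK????
Fragment 3: offset=7 data="Uqzr" -> buffer=pLfeKKKUqzr

Answer: pLfeKKKUqzr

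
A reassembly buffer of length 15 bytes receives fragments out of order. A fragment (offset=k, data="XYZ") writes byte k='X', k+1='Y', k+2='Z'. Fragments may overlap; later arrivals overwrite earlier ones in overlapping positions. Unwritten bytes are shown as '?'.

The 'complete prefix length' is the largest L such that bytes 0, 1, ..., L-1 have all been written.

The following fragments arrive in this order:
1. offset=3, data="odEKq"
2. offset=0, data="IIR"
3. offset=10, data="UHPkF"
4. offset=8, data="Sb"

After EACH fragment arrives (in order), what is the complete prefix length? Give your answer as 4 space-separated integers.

Answer: 0 8 8 15

Derivation:
Fragment 1: offset=3 data="odEKq" -> buffer=???odEKq??????? -> prefix_len=0
Fragment 2: offset=0 data="IIR" -> buffer=IIRodEKq??????? -> prefix_len=8
Fragment 3: offset=10 data="UHPkF" -> buffer=IIRodEKq??UHPkF -> prefix_len=8
Fragment 4: offset=8 data="Sb" -> buffer=IIRodEKqSbUHPkF -> prefix_len=15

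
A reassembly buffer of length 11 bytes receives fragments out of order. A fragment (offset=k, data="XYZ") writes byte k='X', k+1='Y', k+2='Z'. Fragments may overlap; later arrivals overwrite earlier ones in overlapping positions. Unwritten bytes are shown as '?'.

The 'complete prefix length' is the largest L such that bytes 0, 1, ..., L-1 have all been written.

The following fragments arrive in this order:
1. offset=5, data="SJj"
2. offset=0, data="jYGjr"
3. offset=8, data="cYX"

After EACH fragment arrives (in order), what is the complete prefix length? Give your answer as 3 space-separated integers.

Fragment 1: offset=5 data="SJj" -> buffer=?????SJj??? -> prefix_len=0
Fragment 2: offset=0 data="jYGjr" -> buffer=jYGjrSJj??? -> prefix_len=8
Fragment 3: offset=8 data="cYX" -> buffer=jYGjrSJjcYX -> prefix_len=11

Answer: 0 8 11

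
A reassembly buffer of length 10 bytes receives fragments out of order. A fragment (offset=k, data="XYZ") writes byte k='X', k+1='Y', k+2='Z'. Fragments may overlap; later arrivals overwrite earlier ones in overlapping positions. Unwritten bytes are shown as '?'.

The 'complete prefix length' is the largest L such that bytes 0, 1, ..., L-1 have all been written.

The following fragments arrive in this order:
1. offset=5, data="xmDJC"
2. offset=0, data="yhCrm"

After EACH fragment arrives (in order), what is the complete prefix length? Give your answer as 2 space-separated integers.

Fragment 1: offset=5 data="xmDJC" -> buffer=?????xmDJC -> prefix_len=0
Fragment 2: offset=0 data="yhCrm" -> buffer=yhCrmxmDJC -> prefix_len=10

Answer: 0 10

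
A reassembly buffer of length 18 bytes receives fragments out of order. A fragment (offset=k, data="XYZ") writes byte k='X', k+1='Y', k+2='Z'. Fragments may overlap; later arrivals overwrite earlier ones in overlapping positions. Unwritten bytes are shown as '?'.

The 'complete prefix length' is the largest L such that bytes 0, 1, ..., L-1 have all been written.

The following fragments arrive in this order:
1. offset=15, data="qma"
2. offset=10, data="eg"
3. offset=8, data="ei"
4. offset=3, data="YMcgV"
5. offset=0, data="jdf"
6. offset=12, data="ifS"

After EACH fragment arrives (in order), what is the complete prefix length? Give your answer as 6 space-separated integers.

Fragment 1: offset=15 data="qma" -> buffer=???????????????qma -> prefix_len=0
Fragment 2: offset=10 data="eg" -> buffer=??????????eg???qma -> prefix_len=0
Fragment 3: offset=8 data="ei" -> buffer=????????eieg???qma -> prefix_len=0
Fragment 4: offset=3 data="YMcgV" -> buffer=???YMcgVeieg???qma -> prefix_len=0
Fragment 5: offset=0 data="jdf" -> buffer=jdfYMcgVeieg???qma -> prefix_len=12
Fragment 6: offset=12 data="ifS" -> buffer=jdfYMcgVeiegifSqma -> prefix_len=18

Answer: 0 0 0 0 12 18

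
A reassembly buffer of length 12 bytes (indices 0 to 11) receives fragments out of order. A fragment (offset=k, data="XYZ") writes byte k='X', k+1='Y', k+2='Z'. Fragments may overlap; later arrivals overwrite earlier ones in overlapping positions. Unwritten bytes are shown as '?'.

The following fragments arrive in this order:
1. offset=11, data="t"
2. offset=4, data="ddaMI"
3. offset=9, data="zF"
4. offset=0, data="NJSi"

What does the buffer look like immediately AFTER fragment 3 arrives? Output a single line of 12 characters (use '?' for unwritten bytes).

Fragment 1: offset=11 data="t" -> buffer=???????????t
Fragment 2: offset=4 data="ddaMI" -> buffer=????ddaMI??t
Fragment 3: offset=9 data="zF" -> buffer=????ddaMIzFt

Answer: ????ddaMIzFt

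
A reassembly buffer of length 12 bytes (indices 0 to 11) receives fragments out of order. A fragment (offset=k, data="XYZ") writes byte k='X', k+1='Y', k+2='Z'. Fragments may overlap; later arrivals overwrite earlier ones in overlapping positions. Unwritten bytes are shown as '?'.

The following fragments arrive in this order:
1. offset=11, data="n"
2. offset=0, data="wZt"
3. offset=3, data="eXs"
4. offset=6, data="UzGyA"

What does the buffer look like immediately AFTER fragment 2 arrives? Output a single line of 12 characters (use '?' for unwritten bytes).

Fragment 1: offset=11 data="n" -> buffer=???????????n
Fragment 2: offset=0 data="wZt" -> buffer=wZt????????n

Answer: wZt????????n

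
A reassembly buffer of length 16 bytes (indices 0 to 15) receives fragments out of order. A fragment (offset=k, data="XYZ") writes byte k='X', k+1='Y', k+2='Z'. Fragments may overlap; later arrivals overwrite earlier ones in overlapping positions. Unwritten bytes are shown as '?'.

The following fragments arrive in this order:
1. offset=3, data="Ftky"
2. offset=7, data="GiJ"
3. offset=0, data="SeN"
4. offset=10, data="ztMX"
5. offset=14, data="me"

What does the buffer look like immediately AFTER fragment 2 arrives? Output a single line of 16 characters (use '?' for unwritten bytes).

Answer: ???FtkyGiJ??????

Derivation:
Fragment 1: offset=3 data="Ftky" -> buffer=???Ftky?????????
Fragment 2: offset=7 data="GiJ" -> buffer=???FtkyGiJ??????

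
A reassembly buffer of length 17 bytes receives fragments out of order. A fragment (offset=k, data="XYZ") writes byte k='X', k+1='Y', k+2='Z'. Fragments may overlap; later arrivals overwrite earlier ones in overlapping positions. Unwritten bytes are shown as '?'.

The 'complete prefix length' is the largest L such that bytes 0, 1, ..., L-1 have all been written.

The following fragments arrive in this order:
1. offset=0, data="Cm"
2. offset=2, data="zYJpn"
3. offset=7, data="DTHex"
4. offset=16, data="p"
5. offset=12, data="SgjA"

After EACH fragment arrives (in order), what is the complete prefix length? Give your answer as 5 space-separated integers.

Answer: 2 7 12 12 17

Derivation:
Fragment 1: offset=0 data="Cm" -> buffer=Cm??????????????? -> prefix_len=2
Fragment 2: offset=2 data="zYJpn" -> buffer=CmzYJpn?????????? -> prefix_len=7
Fragment 3: offset=7 data="DTHex" -> buffer=CmzYJpnDTHex????? -> prefix_len=12
Fragment 4: offset=16 data="p" -> buffer=CmzYJpnDTHex????p -> prefix_len=12
Fragment 5: offset=12 data="SgjA" -> buffer=CmzYJpnDTHexSgjAp -> prefix_len=17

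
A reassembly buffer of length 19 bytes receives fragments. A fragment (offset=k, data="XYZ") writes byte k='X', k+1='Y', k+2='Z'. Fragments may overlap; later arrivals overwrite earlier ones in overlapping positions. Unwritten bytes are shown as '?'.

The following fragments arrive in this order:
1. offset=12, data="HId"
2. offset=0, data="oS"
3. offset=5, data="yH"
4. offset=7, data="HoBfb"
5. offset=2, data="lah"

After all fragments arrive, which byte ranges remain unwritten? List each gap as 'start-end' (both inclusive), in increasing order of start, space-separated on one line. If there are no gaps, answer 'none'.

Answer: 15-18

Derivation:
Fragment 1: offset=12 len=3
Fragment 2: offset=0 len=2
Fragment 3: offset=5 len=2
Fragment 4: offset=7 len=5
Fragment 5: offset=2 len=3
Gaps: 15-18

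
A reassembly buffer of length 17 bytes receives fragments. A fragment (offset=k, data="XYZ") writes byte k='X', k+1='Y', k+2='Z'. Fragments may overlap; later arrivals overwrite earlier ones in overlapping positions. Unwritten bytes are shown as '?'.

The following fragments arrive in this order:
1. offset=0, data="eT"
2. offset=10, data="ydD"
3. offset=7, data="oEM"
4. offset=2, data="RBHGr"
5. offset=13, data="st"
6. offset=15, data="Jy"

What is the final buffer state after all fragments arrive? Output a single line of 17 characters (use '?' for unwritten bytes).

Fragment 1: offset=0 data="eT" -> buffer=eT???????????????
Fragment 2: offset=10 data="ydD" -> buffer=eT????????ydD????
Fragment 3: offset=7 data="oEM" -> buffer=eT?????oEMydD????
Fragment 4: offset=2 data="RBHGr" -> buffer=eTRBHGroEMydD????
Fragment 5: offset=13 data="st" -> buffer=eTRBHGroEMydDst??
Fragment 6: offset=15 data="Jy" -> buffer=eTRBHGroEMydDstJy

Answer: eTRBHGroEMydDstJy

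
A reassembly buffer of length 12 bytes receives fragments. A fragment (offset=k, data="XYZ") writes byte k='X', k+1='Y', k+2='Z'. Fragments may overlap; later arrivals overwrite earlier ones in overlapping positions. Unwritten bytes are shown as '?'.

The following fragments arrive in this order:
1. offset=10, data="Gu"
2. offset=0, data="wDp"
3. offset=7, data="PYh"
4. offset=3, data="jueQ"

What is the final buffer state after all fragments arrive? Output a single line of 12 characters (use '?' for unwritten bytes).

Answer: wDpjueQPYhGu

Derivation:
Fragment 1: offset=10 data="Gu" -> buffer=??????????Gu
Fragment 2: offset=0 data="wDp" -> buffer=wDp???????Gu
Fragment 3: offset=7 data="PYh" -> buffer=wDp????PYhGu
Fragment 4: offset=3 data="jueQ" -> buffer=wDpjueQPYhGu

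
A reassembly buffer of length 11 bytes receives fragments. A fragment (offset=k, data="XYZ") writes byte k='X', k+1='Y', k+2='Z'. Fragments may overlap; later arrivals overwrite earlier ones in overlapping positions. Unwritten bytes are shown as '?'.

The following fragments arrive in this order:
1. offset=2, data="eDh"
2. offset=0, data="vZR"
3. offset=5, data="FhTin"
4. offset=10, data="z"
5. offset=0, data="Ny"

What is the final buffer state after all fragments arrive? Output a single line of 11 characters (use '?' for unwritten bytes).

Answer: NyRDhFhTinz

Derivation:
Fragment 1: offset=2 data="eDh" -> buffer=??eDh??????
Fragment 2: offset=0 data="vZR" -> buffer=vZRDh??????
Fragment 3: offset=5 data="FhTin" -> buffer=vZRDhFhTin?
Fragment 4: offset=10 data="z" -> buffer=vZRDhFhTinz
Fragment 5: offset=0 data="Ny" -> buffer=NyRDhFhTinz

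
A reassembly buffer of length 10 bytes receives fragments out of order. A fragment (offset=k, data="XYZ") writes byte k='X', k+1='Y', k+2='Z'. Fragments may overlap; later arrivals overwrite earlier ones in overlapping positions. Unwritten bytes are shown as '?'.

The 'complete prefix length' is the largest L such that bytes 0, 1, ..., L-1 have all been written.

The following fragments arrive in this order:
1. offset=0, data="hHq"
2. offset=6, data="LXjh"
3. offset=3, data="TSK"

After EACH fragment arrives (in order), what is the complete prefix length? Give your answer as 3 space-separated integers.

Answer: 3 3 10

Derivation:
Fragment 1: offset=0 data="hHq" -> buffer=hHq??????? -> prefix_len=3
Fragment 2: offset=6 data="LXjh" -> buffer=hHq???LXjh -> prefix_len=3
Fragment 3: offset=3 data="TSK" -> buffer=hHqTSKLXjh -> prefix_len=10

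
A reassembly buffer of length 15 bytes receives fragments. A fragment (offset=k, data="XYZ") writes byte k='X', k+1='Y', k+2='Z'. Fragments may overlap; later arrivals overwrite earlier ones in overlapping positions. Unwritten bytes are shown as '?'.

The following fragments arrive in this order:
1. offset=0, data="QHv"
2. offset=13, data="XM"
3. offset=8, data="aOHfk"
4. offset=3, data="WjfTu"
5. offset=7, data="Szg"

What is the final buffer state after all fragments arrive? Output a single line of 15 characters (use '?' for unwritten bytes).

Fragment 1: offset=0 data="QHv" -> buffer=QHv????????????
Fragment 2: offset=13 data="XM" -> buffer=QHv??????????XM
Fragment 3: offset=8 data="aOHfk" -> buffer=QHv?????aOHfkXM
Fragment 4: offset=3 data="WjfTu" -> buffer=QHvWjfTuaOHfkXM
Fragment 5: offset=7 data="Szg" -> buffer=QHvWjfTSzgHfkXM

Answer: QHvWjfTSzgHfkXM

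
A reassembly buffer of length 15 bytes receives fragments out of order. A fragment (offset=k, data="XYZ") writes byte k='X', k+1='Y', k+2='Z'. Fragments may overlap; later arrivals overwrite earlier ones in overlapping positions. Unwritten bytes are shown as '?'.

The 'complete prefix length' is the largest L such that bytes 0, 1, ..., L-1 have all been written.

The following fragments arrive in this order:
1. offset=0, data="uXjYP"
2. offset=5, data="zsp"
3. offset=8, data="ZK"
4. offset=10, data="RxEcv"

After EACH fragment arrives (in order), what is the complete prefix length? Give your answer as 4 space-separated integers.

Fragment 1: offset=0 data="uXjYP" -> buffer=uXjYP?????????? -> prefix_len=5
Fragment 2: offset=5 data="zsp" -> buffer=uXjYPzsp??????? -> prefix_len=8
Fragment 3: offset=8 data="ZK" -> buffer=uXjYPzspZK????? -> prefix_len=10
Fragment 4: offset=10 data="RxEcv" -> buffer=uXjYPzspZKRxEcv -> prefix_len=15

Answer: 5 8 10 15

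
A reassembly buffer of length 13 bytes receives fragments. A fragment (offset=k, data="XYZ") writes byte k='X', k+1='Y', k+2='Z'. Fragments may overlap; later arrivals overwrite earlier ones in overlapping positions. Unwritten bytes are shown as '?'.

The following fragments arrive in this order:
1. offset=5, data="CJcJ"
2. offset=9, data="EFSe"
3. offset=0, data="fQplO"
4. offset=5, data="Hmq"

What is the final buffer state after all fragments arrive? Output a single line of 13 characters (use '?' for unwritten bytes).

Fragment 1: offset=5 data="CJcJ" -> buffer=?????CJcJ????
Fragment 2: offset=9 data="EFSe" -> buffer=?????CJcJEFSe
Fragment 3: offset=0 data="fQplO" -> buffer=fQplOCJcJEFSe
Fragment 4: offset=5 data="Hmq" -> buffer=fQplOHmqJEFSe

Answer: fQplOHmqJEFSe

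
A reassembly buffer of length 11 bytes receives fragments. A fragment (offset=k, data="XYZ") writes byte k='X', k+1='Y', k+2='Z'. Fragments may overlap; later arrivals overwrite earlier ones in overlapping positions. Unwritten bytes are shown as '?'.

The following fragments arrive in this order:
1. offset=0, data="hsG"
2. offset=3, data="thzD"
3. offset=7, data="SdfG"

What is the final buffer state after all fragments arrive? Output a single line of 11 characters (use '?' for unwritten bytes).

Answer: hsGthzDSdfG

Derivation:
Fragment 1: offset=0 data="hsG" -> buffer=hsG????????
Fragment 2: offset=3 data="thzD" -> buffer=hsGthzD????
Fragment 3: offset=7 data="SdfG" -> buffer=hsGthzDSdfG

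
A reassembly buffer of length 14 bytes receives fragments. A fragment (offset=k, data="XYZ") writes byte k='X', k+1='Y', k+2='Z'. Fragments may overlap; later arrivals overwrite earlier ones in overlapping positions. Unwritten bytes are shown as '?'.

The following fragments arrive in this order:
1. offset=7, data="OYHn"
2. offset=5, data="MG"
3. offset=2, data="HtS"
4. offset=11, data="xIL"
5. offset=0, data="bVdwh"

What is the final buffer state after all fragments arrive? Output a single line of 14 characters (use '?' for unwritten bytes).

Fragment 1: offset=7 data="OYHn" -> buffer=???????OYHn???
Fragment 2: offset=5 data="MG" -> buffer=?????MGOYHn???
Fragment 3: offset=2 data="HtS" -> buffer=??HtSMGOYHn???
Fragment 4: offset=11 data="xIL" -> buffer=??HtSMGOYHnxIL
Fragment 5: offset=0 data="bVdwh" -> buffer=bVdwhMGOYHnxIL

Answer: bVdwhMGOYHnxIL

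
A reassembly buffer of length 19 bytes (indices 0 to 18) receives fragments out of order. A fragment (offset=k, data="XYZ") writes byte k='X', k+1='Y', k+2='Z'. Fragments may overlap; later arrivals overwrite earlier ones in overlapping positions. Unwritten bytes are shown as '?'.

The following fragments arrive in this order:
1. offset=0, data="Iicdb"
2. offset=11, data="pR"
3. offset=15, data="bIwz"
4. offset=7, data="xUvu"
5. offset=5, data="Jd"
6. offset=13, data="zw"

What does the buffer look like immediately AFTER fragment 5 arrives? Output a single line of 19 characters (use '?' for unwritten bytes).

Fragment 1: offset=0 data="Iicdb" -> buffer=Iicdb??????????????
Fragment 2: offset=11 data="pR" -> buffer=Iicdb??????pR??????
Fragment 3: offset=15 data="bIwz" -> buffer=Iicdb??????pR??bIwz
Fragment 4: offset=7 data="xUvu" -> buffer=Iicdb??xUvupR??bIwz
Fragment 5: offset=5 data="Jd" -> buffer=IicdbJdxUvupR??bIwz

Answer: IicdbJdxUvupR??bIwz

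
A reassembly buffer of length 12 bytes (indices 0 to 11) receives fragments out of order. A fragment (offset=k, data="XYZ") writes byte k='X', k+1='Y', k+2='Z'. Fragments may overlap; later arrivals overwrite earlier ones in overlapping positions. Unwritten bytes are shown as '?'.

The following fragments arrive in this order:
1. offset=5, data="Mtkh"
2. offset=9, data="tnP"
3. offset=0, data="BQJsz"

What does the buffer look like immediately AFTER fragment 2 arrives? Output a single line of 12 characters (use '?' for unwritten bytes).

Answer: ?????MtkhtnP

Derivation:
Fragment 1: offset=5 data="Mtkh" -> buffer=?????Mtkh???
Fragment 2: offset=9 data="tnP" -> buffer=?????MtkhtnP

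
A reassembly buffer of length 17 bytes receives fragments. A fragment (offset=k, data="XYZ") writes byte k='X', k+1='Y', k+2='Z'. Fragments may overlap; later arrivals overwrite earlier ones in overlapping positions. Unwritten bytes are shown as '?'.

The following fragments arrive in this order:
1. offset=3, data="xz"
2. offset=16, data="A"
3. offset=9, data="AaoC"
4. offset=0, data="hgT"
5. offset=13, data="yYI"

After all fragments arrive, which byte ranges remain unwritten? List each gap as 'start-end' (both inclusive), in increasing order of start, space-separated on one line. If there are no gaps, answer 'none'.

Fragment 1: offset=3 len=2
Fragment 2: offset=16 len=1
Fragment 3: offset=9 len=4
Fragment 4: offset=0 len=3
Fragment 5: offset=13 len=3
Gaps: 5-8

Answer: 5-8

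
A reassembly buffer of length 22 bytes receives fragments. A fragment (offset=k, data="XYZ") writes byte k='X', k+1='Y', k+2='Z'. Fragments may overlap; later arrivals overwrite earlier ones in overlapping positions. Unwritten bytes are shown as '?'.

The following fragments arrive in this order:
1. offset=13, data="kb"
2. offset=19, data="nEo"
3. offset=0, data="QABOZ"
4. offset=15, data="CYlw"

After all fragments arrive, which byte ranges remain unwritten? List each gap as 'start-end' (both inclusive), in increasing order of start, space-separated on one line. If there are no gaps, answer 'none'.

Fragment 1: offset=13 len=2
Fragment 2: offset=19 len=3
Fragment 3: offset=0 len=5
Fragment 4: offset=15 len=4
Gaps: 5-12

Answer: 5-12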